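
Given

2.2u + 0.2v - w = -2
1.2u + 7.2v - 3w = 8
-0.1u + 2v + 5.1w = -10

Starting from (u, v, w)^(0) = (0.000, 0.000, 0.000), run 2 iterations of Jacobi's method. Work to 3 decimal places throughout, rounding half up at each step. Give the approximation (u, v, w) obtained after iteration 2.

(-1.901, 0.446, -2.414)

Iteration 1:
  u = (-2 - (0.2)·0.000 - (-1)·0.000) / (2.2) = -0.909
  v = (8 - (1.2)·0.000 - (-3)·0.000) / (7.2) = 1.111
  w = (-10 - (-0.1)·0.000 - (2)·0.000) / (5.1) = -1.961
Iteration 2:
  u = (-2 - (0.2)·1.111 - (-1)·-1.961) / (2.2) = -1.901
  v = (8 - (1.2)·-0.909 - (-3)·-1.961) / (7.2) = 0.446
  w = (-10 - (-0.1)·-0.909 - (2)·1.111) / (5.1) = -2.414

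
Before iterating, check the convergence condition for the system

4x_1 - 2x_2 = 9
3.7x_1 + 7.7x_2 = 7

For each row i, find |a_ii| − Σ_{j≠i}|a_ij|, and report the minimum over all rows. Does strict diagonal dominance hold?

row 1: |4| − (2) = 2
row 2: |7.7| − (3.7) = 4
minimum over rows = 2 → strictly diagonally dominant (convergence guaranteed)

2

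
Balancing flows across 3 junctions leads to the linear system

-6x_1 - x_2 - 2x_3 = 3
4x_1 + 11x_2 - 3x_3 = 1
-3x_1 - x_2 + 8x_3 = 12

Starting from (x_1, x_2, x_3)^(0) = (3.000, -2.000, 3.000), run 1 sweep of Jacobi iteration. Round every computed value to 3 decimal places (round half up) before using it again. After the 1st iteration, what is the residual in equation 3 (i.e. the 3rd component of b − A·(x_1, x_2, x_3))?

-10.683

Iteration 1:
  x_1 = (3 - (-1)·-2.000 - (-2)·3.000) / (-6) = -1.167
  x_2 = (1 - (4)·3.000 - (-3)·3.000) / (11) = -0.182
  x_3 = (12 - (-3)·3.000 - (-1)·-2.000) / (8) = 2.375
Residual b − A·x = (0.566, 14.795, -10.683)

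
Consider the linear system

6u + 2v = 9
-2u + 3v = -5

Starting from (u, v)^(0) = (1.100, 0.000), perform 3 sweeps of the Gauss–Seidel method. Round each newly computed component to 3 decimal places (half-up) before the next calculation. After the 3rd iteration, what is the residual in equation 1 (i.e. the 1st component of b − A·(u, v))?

Iteration 1:
  u = (9 - (2)·0.000) / (6) = 1.500
  v = (-5 - (-2)·1.500) / (3) = -0.667
Iteration 2:
  u = (9 - (2)·-0.667) / (6) = 1.722
  v = (-5 - (-2)·1.722) / (3) = -0.519
Iteration 3:
  u = (9 - (2)·-0.519) / (6) = 1.673
  v = (-5 - (-2)·1.673) / (3) = -0.551
Residual b − A·x = (0.064, -0.001)

0.064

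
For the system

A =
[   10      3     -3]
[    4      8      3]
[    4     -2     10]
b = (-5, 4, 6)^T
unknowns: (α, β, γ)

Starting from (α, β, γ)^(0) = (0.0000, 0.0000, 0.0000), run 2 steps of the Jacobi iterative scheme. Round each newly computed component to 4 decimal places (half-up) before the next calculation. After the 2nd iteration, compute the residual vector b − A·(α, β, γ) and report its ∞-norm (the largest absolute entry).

1.0200

Iteration 1:
  α = (-5 - (3)·0.0000 - (-3)·0.0000) / (10) = -0.5000
  β = (4 - (4)·0.0000 - (3)·0.0000) / (8) = 0.5000
  γ = (6 - (4)·0.0000 - (-2)·0.0000) / (10) = 0.6000
Iteration 2:
  α = (-5 - (3)·0.5000 - (-3)·0.6000) / (10) = -0.4700
  β = (4 - (4)·-0.5000 - (3)·0.6000) / (8) = 0.5250
  γ = (6 - (4)·-0.5000 - (-2)·0.5000) / (10) = 0.9000
Residual b − A·x = (0.8250, -1.0200, -0.0700); ∞-norm = 1.0200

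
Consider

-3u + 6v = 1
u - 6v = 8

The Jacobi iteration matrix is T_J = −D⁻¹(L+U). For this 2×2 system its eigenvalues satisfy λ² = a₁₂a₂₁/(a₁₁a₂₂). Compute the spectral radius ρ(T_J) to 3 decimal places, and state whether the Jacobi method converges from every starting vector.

a₁₂a₂₁/(a₁₁a₂₂) = (6)·(1) / ((-3)·(-6)) = 0.333333
ρ = √|0.333333| = √0.333333 = 0.577
ρ < 1, so Jacobi converges

0.577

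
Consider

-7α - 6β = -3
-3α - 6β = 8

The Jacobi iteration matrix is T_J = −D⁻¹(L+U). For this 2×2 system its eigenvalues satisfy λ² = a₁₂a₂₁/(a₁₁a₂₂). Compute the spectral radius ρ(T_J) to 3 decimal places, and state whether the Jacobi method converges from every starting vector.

0.655

a₁₂a₂₁/(a₁₁a₂₂) = (-6)·(-3) / ((-7)·(-6)) = 0.428571
ρ = √|0.428571| = √0.428571 = 0.655
ρ < 1, so Jacobi converges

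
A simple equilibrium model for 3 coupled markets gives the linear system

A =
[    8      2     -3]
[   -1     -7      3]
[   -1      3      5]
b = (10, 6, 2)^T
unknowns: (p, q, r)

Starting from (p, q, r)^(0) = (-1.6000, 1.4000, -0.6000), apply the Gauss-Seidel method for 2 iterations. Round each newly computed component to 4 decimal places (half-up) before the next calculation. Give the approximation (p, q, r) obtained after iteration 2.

Iteration 1:
  p = (10 - (2)·1.4000 - (-3)·-0.6000) / (8) = 0.6750
  q = (6 - (-1)·0.6750 - (3)·-0.6000) / (-7) = -1.2107
  r = (2 - (-1)·0.6750 - (3)·-1.2107) / (5) = 1.2614
Iteration 2:
  p = (10 - (2)·-1.2107 - (-3)·1.2614) / (8) = 2.0257
  q = (6 - (-1)·2.0257 - (3)·1.2614) / (-7) = -0.6059
  r = (2 - (-1)·2.0257 - (3)·-0.6059) / (5) = 1.1687

(2.0257, -0.6059, 1.1687)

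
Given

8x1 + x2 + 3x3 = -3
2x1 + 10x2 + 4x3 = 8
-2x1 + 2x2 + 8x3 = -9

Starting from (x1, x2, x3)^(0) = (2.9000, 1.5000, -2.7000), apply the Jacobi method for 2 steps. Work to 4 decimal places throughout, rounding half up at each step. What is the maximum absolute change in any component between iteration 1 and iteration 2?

0.6969

Iteration 1:
  x1 = (-3 - (1)·1.5000 - (3)·-2.7000) / (8) = 0.4500
  x2 = (8 - (2)·2.9000 - (4)·-2.7000) / (10) = 1.3000
  x3 = (-9 - (-2)·2.9000 - (2)·1.5000) / (8) = -0.7750
Iteration 2:
  x1 = (-3 - (1)·1.3000 - (3)·-0.7750) / (8) = -0.2469
  x2 = (8 - (2)·0.4500 - (4)·-0.7750) / (10) = 1.0200
  x3 = (-9 - (-2)·0.4500 - (2)·1.3000) / (8) = -1.3375
Change: (-0.6969, -0.2800, -0.5625) → max |·| = 0.6969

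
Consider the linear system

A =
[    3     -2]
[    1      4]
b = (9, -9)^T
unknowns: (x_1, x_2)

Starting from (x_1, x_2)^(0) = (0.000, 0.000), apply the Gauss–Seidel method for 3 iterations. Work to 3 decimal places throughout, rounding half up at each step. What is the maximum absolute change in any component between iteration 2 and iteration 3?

0.333

Iteration 1:
  x_1 = (9 - (-2)·0.000) / (3) = 3.000
  x_2 = (-9 - (1)·3.000) / (4) = -3.000
Iteration 2:
  x_1 = (9 - (-2)·-3.000) / (3) = 1.000
  x_2 = (-9 - (1)·1.000) / (4) = -2.500
Iteration 3:
  x_1 = (9 - (-2)·-2.500) / (3) = 1.333
  x_2 = (-9 - (1)·1.333) / (4) = -2.583
Change: (0.333, -0.083) → max |·| = 0.333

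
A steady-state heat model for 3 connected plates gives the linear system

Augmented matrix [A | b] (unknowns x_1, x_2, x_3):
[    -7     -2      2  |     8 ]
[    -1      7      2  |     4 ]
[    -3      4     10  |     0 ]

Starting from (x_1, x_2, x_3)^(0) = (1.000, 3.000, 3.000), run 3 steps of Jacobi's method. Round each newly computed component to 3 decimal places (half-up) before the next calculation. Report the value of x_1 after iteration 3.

Iteration 1:
  x_1 = (8 - (-2)·3.000 - (2)·3.000) / (-7) = -1.143
  x_2 = (4 - (-1)·1.000 - (2)·3.000) / (7) = -0.143
  x_3 = (0 - (-3)·1.000 - (4)·3.000) / (10) = -0.900
Iteration 2:
  x_1 = (8 - (-2)·-0.143 - (2)·-0.900) / (-7) = -1.359
  x_2 = (4 - (-1)·-1.143 - (2)·-0.900) / (7) = 0.665
  x_3 = (0 - (-3)·-1.143 - (4)·-0.143) / (10) = -0.286
Iteration 3:
  x_1 = (8 - (-2)·0.665 - (2)·-0.286) / (-7) = -1.415
  x_2 = (4 - (-1)·-1.359 - (2)·-0.286) / (7) = 0.459
  x_3 = (0 - (-3)·-1.359 - (4)·0.665) / (10) = -0.674

-1.415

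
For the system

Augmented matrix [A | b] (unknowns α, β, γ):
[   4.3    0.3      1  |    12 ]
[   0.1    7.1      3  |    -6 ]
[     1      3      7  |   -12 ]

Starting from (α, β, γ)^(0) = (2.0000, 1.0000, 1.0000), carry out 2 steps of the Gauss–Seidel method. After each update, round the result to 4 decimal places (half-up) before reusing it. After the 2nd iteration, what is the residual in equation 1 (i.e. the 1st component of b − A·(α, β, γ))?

0.2414

Iteration 1:
  α = (12 - (0.3)·1.0000 - (1)·1.0000) / (4.3) = 2.4884
  β = (-6 - (0.1)·2.4884 - (3)·1.0000) / (7.1) = -1.3027
  γ = (-12 - (1)·2.4884 - (3)·-1.3027) / (7) = -1.5115
Iteration 2:
  α = (12 - (0.3)·-1.3027 - (1)·-1.5115) / (4.3) = 3.2331
  β = (-6 - (0.1)·3.2331 - (3)·-1.5115) / (7.1) = -0.2519
  γ = (-12 - (1)·3.2331 - (3)·-0.2519) / (7) = -2.0682
Residual b − A·x = (0.2414, 1.6698, 0.0000)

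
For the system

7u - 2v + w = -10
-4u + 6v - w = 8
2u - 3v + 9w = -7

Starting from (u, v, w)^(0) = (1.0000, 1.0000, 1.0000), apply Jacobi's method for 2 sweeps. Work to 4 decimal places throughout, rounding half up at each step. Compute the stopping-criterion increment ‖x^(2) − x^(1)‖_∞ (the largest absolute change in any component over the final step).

Iteration 1:
  u = (-10 - (-2)·1.0000 - (1)·1.0000) / (7) = -1.2857
  v = (8 - (-4)·1.0000 - (-1)·1.0000) / (6) = 2.1667
  w = (-7 - (2)·1.0000 - (-3)·1.0000) / (9) = -0.6667
Iteration 2:
  u = (-10 - (-2)·2.1667 - (1)·-0.6667) / (7) = -0.7143
  v = (8 - (-4)·-1.2857 - (-1)·-0.6667) / (6) = 0.3651
  w = (-7 - (2)·-1.2857 - (-3)·2.1667) / (9) = 0.2302
Change: (0.5714, -1.8016, 0.8969) → max |·| = 1.8016

1.8016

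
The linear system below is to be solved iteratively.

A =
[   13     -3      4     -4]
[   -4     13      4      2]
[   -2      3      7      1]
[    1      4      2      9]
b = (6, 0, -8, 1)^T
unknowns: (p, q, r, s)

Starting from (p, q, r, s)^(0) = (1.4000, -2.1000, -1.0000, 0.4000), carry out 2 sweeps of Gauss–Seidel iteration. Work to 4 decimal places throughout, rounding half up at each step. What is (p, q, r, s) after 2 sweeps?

Iteration 1:
  p = (6 - (-3)·-2.1000 - (4)·-1.0000 - (-4)·0.4000) / (13) = 0.4077
  q = (0 - (-4)·0.4077 - (4)·-1.0000 - (2)·0.4000) / (13) = 0.3716
  r = (-8 - (-2)·0.4077 - (3)·0.3716 - (1)·0.4000) / (7) = -1.2428
  s = (1 - (1)·0.4077 - (4)·0.3716 - (2)·-1.2428) / (9) = 0.1768
Iteration 2:
  p = (6 - (-3)·0.3716 - (4)·-1.2428 - (-4)·0.1768) / (13) = 0.9841
  q = (0 - (-4)·0.9841 - (4)·-1.2428 - (2)·0.1768) / (13) = 0.6580
  r = (-8 - (-2)·0.9841 - (3)·0.6580 - (1)·0.1768) / (7) = -1.1689
  s = (1 - (1)·0.9841 - (4)·0.6580 - (2)·-1.1689) / (9) = -0.0309

(0.9841, 0.6580, -1.1689, -0.0309)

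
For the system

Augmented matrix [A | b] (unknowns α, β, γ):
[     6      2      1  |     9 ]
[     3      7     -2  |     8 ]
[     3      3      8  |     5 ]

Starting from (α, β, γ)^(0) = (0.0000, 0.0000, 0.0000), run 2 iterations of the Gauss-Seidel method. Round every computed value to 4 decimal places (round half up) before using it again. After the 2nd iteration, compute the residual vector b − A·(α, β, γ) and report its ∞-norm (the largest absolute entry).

0.0984

Iteration 1:
  α = (9 - (2)·0.0000 - (1)·0.0000) / (6) = 1.5000
  β = (8 - (3)·1.5000 - (-2)·0.0000) / (7) = 0.5000
  γ = (5 - (3)·1.5000 - (3)·0.5000) / (8) = -0.1250
Iteration 2:
  α = (9 - (2)·0.5000 - (1)·-0.1250) / (6) = 1.3542
  β = (8 - (3)·1.3542 - (-2)·-0.1250) / (7) = 0.5268
  γ = (5 - (3)·1.3542 - (3)·0.5268) / (8) = -0.0804
Residual b − A·x = (-0.0984, 0.0890, 0.0002); ∞-norm = 0.0984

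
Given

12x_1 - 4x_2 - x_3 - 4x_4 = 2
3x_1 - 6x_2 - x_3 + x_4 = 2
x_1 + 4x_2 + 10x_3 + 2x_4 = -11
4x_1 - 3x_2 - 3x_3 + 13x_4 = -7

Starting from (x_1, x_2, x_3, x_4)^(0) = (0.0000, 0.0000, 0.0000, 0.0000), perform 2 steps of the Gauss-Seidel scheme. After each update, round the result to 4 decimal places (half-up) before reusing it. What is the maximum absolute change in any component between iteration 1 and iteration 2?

0.4621

Iteration 1:
  x_1 = (2 - (-4)·0.0000 - (-1)·0.0000 - (-4)·0.0000) / (12) = 0.1667
  x_2 = (2 - (3)·0.1667 - (-1)·0.0000 - (1)·0.0000) / (-6) = -0.2500
  x_3 = (-11 - (1)·0.1667 - (4)·-0.2500 - (2)·0.0000) / (10) = -1.0167
  x_4 = (-7 - (4)·0.1667 - (-3)·-0.2500 - (-3)·-1.0167) / (13) = -0.8821
Iteration 2:
  x_1 = (2 - (-4)·-0.2500 - (-1)·-1.0167 - (-4)·-0.8821) / (12) = -0.2954
  x_2 = (2 - (3)·-0.2954 - (-1)·-1.0167 - (1)·-0.8821) / (-6) = -0.4586
  x_3 = (-11 - (1)·-0.2954 - (4)·-0.4586 - (2)·-0.8821) / (10) = -0.7106
  x_4 = (-7 - (4)·-0.2954 - (-3)·-0.4586 - (-3)·-0.7106) / (13) = -0.7174
Change: (-0.4621, -0.2086, 0.3061, 0.1647) → max |·| = 0.4621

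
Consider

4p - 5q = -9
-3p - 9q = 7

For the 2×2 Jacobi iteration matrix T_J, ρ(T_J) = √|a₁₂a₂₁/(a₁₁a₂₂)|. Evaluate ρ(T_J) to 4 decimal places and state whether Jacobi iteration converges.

0.6455

a₁₂a₂₁/(a₁₁a₂₂) = (-5)·(-3) / ((4)·(-9)) = -0.416667
ρ = √|-0.416667| = √0.416667 = 0.6455
ρ < 1, so Jacobi converges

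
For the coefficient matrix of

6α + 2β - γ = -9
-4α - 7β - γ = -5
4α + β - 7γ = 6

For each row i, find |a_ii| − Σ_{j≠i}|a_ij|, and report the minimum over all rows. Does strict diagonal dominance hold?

row 1: |6| − (2+1) = 3
row 2: |-7| − (4+1) = 2
row 3: |-7| − (4+1) = 2
minimum over rows = 2 → strictly diagonally dominant (convergence guaranteed)

2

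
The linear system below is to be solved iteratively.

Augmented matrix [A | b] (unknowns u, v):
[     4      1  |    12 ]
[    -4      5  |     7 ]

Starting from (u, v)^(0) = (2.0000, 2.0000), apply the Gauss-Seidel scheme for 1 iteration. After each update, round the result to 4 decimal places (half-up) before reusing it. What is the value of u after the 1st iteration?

Iteration 1:
  u = (12 - (1)·2.0000) / (4) = 2.5000
  v = (7 - (-4)·2.5000) / (5) = 3.4000

2.5000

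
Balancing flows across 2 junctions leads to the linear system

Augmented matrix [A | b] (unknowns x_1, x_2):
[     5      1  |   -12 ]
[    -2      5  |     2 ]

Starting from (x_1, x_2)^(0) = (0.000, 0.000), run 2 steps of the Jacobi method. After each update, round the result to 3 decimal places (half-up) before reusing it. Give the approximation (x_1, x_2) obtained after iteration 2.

(-2.480, -0.560)

Iteration 1:
  x_1 = (-12 - (1)·0.000) / (5) = -2.400
  x_2 = (2 - (-2)·0.000) / (5) = 0.400
Iteration 2:
  x_1 = (-12 - (1)·0.400) / (5) = -2.480
  x_2 = (2 - (-2)·-2.400) / (5) = -0.560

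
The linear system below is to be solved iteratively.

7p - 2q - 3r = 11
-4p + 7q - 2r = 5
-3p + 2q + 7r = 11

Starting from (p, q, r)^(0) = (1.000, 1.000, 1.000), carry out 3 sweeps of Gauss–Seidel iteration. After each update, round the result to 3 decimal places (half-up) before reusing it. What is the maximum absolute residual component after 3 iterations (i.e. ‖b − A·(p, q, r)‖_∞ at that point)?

0.530

Iteration 1:
  p = (11 - (-2)·1.000 - (-3)·1.000) / (7) = 2.286
  q = (5 - (-4)·2.286 - (-2)·1.000) / (7) = 2.306
  r = (11 - (-3)·2.286 - (2)·2.306) / (7) = 1.892
Iteration 2:
  p = (11 - (-2)·2.306 - (-3)·1.892) / (7) = 3.041
  q = (5 - (-4)·3.041 - (-2)·1.892) / (7) = 2.993
  r = (11 - (-3)·3.041 - (2)·2.993) / (7) = 2.020
Iteration 3:
  p = (11 - (-2)·2.993 - (-3)·2.020) / (7) = 3.292
  q = (5 - (-4)·3.292 - (-2)·2.020) / (7) = 3.173
  r = (11 - (-3)·3.292 - (2)·3.173) / (7) = 2.076
Residual b − A·x = (0.530, 0.109, -0.002); ∞-norm = 0.530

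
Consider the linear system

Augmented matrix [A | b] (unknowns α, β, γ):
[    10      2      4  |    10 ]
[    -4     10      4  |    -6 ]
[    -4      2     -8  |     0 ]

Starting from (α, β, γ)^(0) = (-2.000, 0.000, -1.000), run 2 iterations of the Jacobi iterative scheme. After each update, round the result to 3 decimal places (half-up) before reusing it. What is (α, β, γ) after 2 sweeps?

Iteration 1:
  α = (10 - (2)·0.000 - (4)·-1.000) / (10) = 1.400
  β = (-6 - (-4)·-2.000 - (4)·-1.000) / (10) = -1.000
  γ = (0 - (-4)·-2.000 - (2)·0.000) / (-8) = 1.000
Iteration 2:
  α = (10 - (2)·-1.000 - (4)·1.000) / (10) = 0.800
  β = (-6 - (-4)·1.400 - (4)·1.000) / (10) = -0.440
  γ = (0 - (-4)·1.400 - (2)·-1.000) / (-8) = -0.950

(0.800, -0.440, -0.950)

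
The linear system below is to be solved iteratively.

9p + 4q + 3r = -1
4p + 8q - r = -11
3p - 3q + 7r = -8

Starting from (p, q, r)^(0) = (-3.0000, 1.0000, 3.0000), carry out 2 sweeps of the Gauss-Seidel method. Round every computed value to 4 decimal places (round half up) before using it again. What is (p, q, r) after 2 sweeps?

Iteration 1:
  p = (-1 - (4)·1.0000 - (3)·3.0000) / (9) = -1.5556
  q = (-11 - (4)·-1.5556 - (-1)·3.0000) / (8) = -0.2222
  r = (-8 - (3)·-1.5556 - (-3)·-0.2222) / (7) = -0.5714
Iteration 2:
  p = (-1 - (4)·-0.2222 - (3)·-0.5714) / (9) = 0.1781
  q = (-11 - (4)·0.1781 - (-1)·-0.5714) / (8) = -1.5355
  r = (-8 - (3)·0.1781 - (-3)·-1.5355) / (7) = -1.8773

(0.1781, -1.5355, -1.8773)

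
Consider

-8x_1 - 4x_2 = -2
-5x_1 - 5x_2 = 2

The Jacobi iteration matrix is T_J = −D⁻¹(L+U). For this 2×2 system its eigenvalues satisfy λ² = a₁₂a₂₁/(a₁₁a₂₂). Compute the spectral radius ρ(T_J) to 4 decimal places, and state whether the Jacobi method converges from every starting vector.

a₁₂a₂₁/(a₁₁a₂₂) = (-4)·(-5) / ((-8)·(-5)) = 0.500000
ρ = √|0.500000| = √0.500000 = 0.7071
ρ < 1, so Jacobi converges

0.7071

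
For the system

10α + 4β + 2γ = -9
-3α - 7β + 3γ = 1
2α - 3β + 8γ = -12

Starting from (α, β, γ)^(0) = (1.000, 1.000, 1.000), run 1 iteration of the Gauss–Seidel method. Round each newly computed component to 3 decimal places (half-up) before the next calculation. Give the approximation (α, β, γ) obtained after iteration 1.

(-1.500, 0.929, -0.777)

Iteration 1:
  α = (-9 - (4)·1.000 - (2)·1.000) / (10) = -1.500
  β = (1 - (-3)·-1.500 - (3)·1.000) / (-7) = 0.929
  γ = (-12 - (2)·-1.500 - (-3)·0.929) / (8) = -0.777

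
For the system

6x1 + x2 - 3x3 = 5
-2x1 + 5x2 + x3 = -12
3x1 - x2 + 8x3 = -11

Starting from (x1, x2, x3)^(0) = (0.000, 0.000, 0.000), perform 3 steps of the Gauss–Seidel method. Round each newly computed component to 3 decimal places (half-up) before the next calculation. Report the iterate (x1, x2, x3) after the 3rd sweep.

(0.308, -1.938, -1.733)

Iteration 1:
  x1 = (5 - (1)·0.000 - (-3)·0.000) / (6) = 0.833
  x2 = (-12 - (-2)·0.833 - (1)·0.000) / (5) = -2.067
  x3 = (-11 - (3)·0.833 - (-1)·-2.067) / (8) = -1.946
Iteration 2:
  x1 = (5 - (1)·-2.067 - (-3)·-1.946) / (6) = 0.205
  x2 = (-12 - (-2)·0.205 - (1)·-1.946) / (5) = -1.929
  x3 = (-11 - (3)·0.205 - (-1)·-1.929) / (8) = -1.693
Iteration 3:
  x1 = (5 - (1)·-1.929 - (-3)·-1.693) / (6) = 0.308
  x2 = (-12 - (-2)·0.308 - (1)·-1.693) / (5) = -1.938
  x3 = (-11 - (3)·0.308 - (-1)·-1.938) / (8) = -1.733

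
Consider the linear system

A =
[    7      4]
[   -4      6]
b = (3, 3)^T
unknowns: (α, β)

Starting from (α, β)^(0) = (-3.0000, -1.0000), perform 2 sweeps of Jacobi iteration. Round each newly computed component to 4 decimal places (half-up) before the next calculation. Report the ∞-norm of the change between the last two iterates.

2.6667

Iteration 1:
  α = (3 - (4)·-1.0000) / (7) = 1.0000
  β = (3 - (-4)·-3.0000) / (6) = -1.5000
Iteration 2:
  α = (3 - (4)·-1.5000) / (7) = 1.2857
  β = (3 - (-4)·1.0000) / (6) = 1.1667
Change: (0.2857, 2.6667) → max |·| = 2.6667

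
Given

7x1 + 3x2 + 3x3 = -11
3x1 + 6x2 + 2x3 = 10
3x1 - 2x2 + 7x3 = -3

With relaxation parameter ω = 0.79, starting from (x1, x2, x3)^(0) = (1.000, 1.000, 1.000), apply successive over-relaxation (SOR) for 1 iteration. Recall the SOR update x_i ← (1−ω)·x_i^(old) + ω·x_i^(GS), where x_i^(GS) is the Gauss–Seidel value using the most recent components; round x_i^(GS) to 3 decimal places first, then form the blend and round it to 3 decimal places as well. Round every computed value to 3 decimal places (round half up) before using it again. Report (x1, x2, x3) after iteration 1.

Iteration 1:
  x1: GS value = (-11 - (3)·1.000 - (3)·1.000) / (7) = -2.429;  x1 ← (1−ω)·1.000 + ω·-2.429 = -1.709
  x2: GS value = (10 - (3)·-1.709 - (2)·1.000) / (6) = 2.188;  x2 ← (1−ω)·1.000 + ω·2.188 = 1.939
  x3: GS value = (-3 - (3)·-1.709 - (-2)·1.939) / (7) = 0.858;  x3 ← (1−ω)·1.000 + ω·0.858 = 0.888

(-1.709, 1.939, 0.888)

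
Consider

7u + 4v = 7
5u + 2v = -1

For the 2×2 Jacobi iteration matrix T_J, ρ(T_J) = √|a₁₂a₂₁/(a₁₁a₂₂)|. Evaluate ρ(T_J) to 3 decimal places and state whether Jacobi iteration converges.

a₁₂a₂₁/(a₁₁a₂₂) = (4)·(5) / ((7)·(2)) = 1.428571
ρ = √|1.428571| = √1.428571 = 1.195
ρ > 1, so Jacobi diverges

1.195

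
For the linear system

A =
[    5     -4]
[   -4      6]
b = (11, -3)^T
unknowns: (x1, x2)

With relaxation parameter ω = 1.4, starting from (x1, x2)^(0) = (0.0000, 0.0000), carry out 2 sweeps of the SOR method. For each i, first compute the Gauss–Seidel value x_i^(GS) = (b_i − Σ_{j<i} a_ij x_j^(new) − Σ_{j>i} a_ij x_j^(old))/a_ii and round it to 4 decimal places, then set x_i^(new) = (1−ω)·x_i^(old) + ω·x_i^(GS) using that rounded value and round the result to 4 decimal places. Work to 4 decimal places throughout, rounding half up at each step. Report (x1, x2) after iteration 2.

(4.2836, 2.4281)

Iteration 1:
  x1: GS value = (11 - (-4)·0.0000) / (5) = 2.2000;  x1 ← (1−ω)·0.0000 + ω·2.2000 = 3.0800
  x2: GS value = (-3 - (-4)·3.0800) / (6) = 1.5533;  x2 ← (1−ω)·0.0000 + ω·1.5533 = 2.1746
Iteration 2:
  x1: GS value = (11 - (-4)·2.1746) / (5) = 3.9397;  x1 ← (1−ω)·3.0800 + ω·3.9397 = 4.2836
  x2: GS value = (-3 - (-4)·4.2836) / (6) = 2.3557;  x2 ← (1−ω)·2.1746 + ω·2.3557 = 2.4281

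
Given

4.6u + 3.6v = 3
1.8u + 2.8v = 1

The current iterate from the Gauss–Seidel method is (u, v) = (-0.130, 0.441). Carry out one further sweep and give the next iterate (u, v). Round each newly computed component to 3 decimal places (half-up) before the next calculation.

(0.307, 0.160)

One sweep:
  u = (3 - (3.6)·0.441) / (4.6) = 0.307
  v = (1 - (1.8)·0.307) / (2.8) = 0.160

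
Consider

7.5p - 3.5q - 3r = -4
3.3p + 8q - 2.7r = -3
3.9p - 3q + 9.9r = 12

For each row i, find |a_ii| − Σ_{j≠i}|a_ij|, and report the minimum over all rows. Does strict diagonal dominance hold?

1

row 1: |7.5| − (3.5+3) = 1
row 2: |8| − (3.3+2.7) = 2
row 3: |9.9| − (3.9+3) = 3
minimum over rows = 1 → strictly diagonally dominant (convergence guaranteed)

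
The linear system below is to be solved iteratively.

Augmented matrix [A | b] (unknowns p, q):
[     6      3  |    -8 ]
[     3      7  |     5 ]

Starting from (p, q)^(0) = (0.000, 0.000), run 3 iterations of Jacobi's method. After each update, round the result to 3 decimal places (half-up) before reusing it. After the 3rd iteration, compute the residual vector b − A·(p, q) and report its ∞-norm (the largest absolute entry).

0.855

Iteration 1:
  p = (-8 - (3)·0.000) / (6) = -1.333
  q = (5 - (3)·0.000) / (7) = 0.714
Iteration 2:
  p = (-8 - (3)·0.714) / (6) = -1.690
  q = (5 - (3)·-1.333) / (7) = 1.286
Iteration 3:
  p = (-8 - (3)·1.286) / (6) = -1.976
  q = (5 - (3)·-1.690) / (7) = 1.439
Residual b − A·x = (-0.461, 0.855); ∞-norm = 0.855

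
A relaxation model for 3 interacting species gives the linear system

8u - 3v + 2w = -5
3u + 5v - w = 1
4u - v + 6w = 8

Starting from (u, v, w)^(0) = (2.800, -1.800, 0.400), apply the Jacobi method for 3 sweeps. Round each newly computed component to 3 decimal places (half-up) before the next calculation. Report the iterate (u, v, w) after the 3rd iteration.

Iteration 1:
  u = (-5 - (-3)·-1.800 - (2)·0.400) / (8) = -1.400
  v = (1 - (3)·2.800 - (-1)·0.400) / (5) = -1.400
  w = (8 - (4)·2.800 - (-1)·-1.800) / (6) = -0.833
Iteration 2:
  u = (-5 - (-3)·-1.400 - (2)·-0.833) / (8) = -0.942
  v = (1 - (3)·-1.400 - (-1)·-0.833) / (5) = 0.873
  w = (8 - (4)·-1.400 - (-1)·-1.400) / (6) = 2.033
Iteration 3:
  u = (-5 - (-3)·0.873 - (2)·2.033) / (8) = -0.806
  v = (1 - (3)·-0.942 - (-1)·2.033) / (5) = 1.172
  w = (8 - (4)·-0.942 - (-1)·0.873) / (6) = 2.107

(-0.806, 1.172, 2.107)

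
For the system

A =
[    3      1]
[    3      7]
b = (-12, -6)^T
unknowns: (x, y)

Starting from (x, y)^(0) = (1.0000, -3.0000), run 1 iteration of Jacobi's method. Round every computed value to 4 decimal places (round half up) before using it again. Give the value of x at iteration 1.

-3.0000

Iteration 1:
  x = (-12 - (1)·-3.0000) / (3) = -3.0000
  y = (-6 - (3)·1.0000) / (7) = -1.2857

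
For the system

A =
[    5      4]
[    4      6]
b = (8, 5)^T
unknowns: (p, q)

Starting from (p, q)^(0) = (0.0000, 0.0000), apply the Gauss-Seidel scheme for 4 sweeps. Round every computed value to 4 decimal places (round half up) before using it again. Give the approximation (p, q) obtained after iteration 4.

Iteration 1:
  p = (8 - (4)·0.0000) / (5) = 1.6000
  q = (5 - (4)·1.6000) / (6) = -0.2333
Iteration 2:
  p = (8 - (4)·-0.2333) / (5) = 1.7866
  q = (5 - (4)·1.7866) / (6) = -0.3577
Iteration 3:
  p = (8 - (4)·-0.3577) / (5) = 1.8862
  q = (5 - (4)·1.8862) / (6) = -0.4241
Iteration 4:
  p = (8 - (4)·-0.4241) / (5) = 1.9393
  q = (5 - (4)·1.9393) / (6) = -0.4595

(1.9393, -0.4595)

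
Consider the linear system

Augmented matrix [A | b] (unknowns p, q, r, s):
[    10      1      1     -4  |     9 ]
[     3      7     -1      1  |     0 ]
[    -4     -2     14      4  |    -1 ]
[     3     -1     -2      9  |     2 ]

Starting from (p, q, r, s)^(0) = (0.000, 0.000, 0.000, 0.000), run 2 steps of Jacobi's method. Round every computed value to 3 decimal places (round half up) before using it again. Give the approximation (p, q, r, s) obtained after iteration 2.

Iteration 1:
  p = (9 - (1)·0.000 - (1)·0.000 - (-4)·0.000) / (10) = 0.900
  q = (0 - (3)·0.000 - (-1)·0.000 - (1)·0.000) / (7) = 0.000
  r = (-1 - (-4)·0.000 - (-2)·0.000 - (4)·0.000) / (14) = -0.071
  s = (2 - (3)·0.000 - (-1)·0.000 - (-2)·0.000) / (9) = 0.222
Iteration 2:
  p = (9 - (1)·0.000 - (1)·-0.071 - (-4)·0.222) / (10) = 0.996
  q = (0 - (3)·0.900 - (-1)·-0.071 - (1)·0.222) / (7) = -0.428
  r = (-1 - (-4)·0.900 - (-2)·0.000 - (4)·0.222) / (14) = 0.122
  s = (2 - (3)·0.900 - (-1)·0.000 - (-2)·-0.071) / (9) = -0.094

(0.996, -0.428, 0.122, -0.094)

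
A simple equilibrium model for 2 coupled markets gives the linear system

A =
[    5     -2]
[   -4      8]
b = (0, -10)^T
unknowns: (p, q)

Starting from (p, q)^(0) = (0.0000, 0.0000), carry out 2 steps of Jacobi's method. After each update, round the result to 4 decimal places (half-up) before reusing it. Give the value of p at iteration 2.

-0.5000

Iteration 1:
  p = (0 - (-2)·0.0000) / (5) = 0.0000
  q = (-10 - (-4)·0.0000) / (8) = -1.2500
Iteration 2:
  p = (0 - (-2)·-1.2500) / (5) = -0.5000
  q = (-10 - (-4)·0.0000) / (8) = -1.2500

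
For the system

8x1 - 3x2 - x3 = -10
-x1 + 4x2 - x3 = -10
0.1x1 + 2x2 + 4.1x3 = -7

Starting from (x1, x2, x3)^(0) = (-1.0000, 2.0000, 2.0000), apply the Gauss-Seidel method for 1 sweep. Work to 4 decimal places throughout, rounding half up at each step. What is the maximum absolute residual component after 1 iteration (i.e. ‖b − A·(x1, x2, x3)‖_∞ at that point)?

Iteration 1:
  x1 = (-10 - (-3)·2.0000 - (-1)·2.0000) / (8) = -0.2500
  x2 = (-10 - (-1)·-0.2500 - (-1)·2.0000) / (4) = -2.0625
  x3 = (-7 - (0.1)·-0.2500 - (2)·-2.0625) / (4.1) = -0.6951
Residual b − A·x = (-14.8826, -2.6951, -0.0001); ∞-norm = 14.8826

14.8826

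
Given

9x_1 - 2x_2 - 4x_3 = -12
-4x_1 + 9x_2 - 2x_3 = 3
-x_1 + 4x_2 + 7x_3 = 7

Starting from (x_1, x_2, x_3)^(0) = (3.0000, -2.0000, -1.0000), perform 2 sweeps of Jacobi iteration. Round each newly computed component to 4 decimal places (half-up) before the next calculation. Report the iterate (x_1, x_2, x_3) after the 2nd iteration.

(0.1305, -0.0829, -0.1428)

Iteration 1:
  x_1 = (-12 - (-2)·-2.0000 - (-4)·-1.0000) / (9) = -2.2222
  x_2 = (3 - (-4)·3.0000 - (-2)·-1.0000) / (9) = 1.4444
  x_3 = (7 - (-1)·3.0000 - (4)·-2.0000) / (7) = 2.5714
Iteration 2:
  x_1 = (-12 - (-2)·1.4444 - (-4)·2.5714) / (9) = 0.1305
  x_2 = (3 - (-4)·-2.2222 - (-2)·2.5714) / (9) = -0.0829
  x_3 = (7 - (-1)·-2.2222 - (4)·1.4444) / (7) = -0.1428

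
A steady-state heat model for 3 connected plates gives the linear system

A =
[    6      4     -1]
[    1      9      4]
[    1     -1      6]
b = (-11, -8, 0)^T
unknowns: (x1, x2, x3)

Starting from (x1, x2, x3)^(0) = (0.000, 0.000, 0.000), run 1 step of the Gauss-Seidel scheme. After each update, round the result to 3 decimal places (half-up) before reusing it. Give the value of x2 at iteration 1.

-0.685

Iteration 1:
  x1 = (-11 - (4)·0.000 - (-1)·0.000) / (6) = -1.833
  x2 = (-8 - (1)·-1.833 - (4)·0.000) / (9) = -0.685
  x3 = (0 - (1)·-1.833 - (-1)·-0.685) / (6) = 0.191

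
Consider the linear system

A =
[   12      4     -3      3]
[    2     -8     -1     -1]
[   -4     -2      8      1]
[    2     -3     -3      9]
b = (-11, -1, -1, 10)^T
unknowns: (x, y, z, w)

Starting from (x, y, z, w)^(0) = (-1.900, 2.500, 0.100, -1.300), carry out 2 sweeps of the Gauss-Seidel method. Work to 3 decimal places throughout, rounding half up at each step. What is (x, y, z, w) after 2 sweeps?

(-1.354, -0.275, -1.017, 0.981)

Iteration 1:
  x = (-11 - (4)·2.500 - (-3)·0.100 - (3)·-1.300) / (12) = -1.400
  y = (-1 - (2)·-1.400 - (-1)·0.100 - (-1)·-1.300) / (-8) = -0.075
  z = (-1 - (-4)·-1.400 - (-2)·-0.075 - (1)·-1.300) / (8) = -0.681
  w = (10 - (2)·-1.400 - (-3)·-0.075 - (-3)·-0.681) / (9) = 1.170
Iteration 2:
  x = (-11 - (4)·-0.075 - (-3)·-0.681 - (3)·1.170) / (12) = -1.354
  y = (-1 - (2)·-1.354 - (-1)·-0.681 - (-1)·1.170) / (-8) = -0.275
  z = (-1 - (-4)·-1.354 - (-2)·-0.275 - (1)·1.170) / (8) = -1.017
  w = (10 - (2)·-1.354 - (-3)·-0.275 - (-3)·-1.017) / (9) = 0.981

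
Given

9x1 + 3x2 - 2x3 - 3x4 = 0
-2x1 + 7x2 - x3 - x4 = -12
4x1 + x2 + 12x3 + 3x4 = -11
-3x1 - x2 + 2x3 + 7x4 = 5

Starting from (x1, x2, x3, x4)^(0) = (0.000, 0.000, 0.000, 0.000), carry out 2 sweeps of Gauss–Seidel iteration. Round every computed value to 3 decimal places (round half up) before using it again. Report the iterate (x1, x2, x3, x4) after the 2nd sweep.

(0.630, -1.546, -1.171, 1.098)

Iteration 1:
  x1 = (0 - (3)·0.000 - (-2)·0.000 - (-3)·0.000) / (9) = 0.000
  x2 = (-12 - (-2)·0.000 - (-1)·0.000 - (-1)·0.000) / (7) = -1.714
  x3 = (-11 - (4)·0.000 - (1)·-1.714 - (3)·0.000) / (12) = -0.774
  x4 = (5 - (-3)·0.000 - (-1)·-1.714 - (2)·-0.774) / (7) = 0.691
Iteration 2:
  x1 = (0 - (3)·-1.714 - (-2)·-0.774 - (-3)·0.691) / (9) = 0.630
  x2 = (-12 - (-2)·0.630 - (-1)·-0.774 - (-1)·0.691) / (7) = -1.546
  x3 = (-11 - (4)·0.630 - (1)·-1.546 - (3)·0.691) / (12) = -1.171
  x4 = (5 - (-3)·0.630 - (-1)·-1.546 - (2)·-1.171) / (7) = 1.098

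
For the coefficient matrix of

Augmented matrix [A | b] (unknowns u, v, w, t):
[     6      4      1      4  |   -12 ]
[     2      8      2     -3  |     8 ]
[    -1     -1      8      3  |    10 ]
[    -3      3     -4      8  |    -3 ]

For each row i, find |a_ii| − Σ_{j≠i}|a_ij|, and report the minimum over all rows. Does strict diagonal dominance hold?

-3

row 1: |6| − (4+1+4) = -3
row 2: |8| − (2+2+3) = 1
row 3: |8| − (1+1+3) = 3
row 4: |8| − (3+3+4) = -2
minimum over rows = -3 → not strictly diagonally dominant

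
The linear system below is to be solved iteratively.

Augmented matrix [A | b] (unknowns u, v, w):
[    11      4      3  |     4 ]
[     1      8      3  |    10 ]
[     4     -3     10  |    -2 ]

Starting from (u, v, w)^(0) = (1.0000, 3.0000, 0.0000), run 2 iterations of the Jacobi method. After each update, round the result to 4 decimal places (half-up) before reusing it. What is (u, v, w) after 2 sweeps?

(-0.1273, 1.2284, 0.4284)

Iteration 1:
  u = (4 - (4)·3.0000 - (3)·0.0000) / (11) = -0.7273
  v = (10 - (1)·1.0000 - (3)·0.0000) / (8) = 1.1250
  w = (-2 - (4)·1.0000 - (-3)·3.0000) / (10) = 0.3000
Iteration 2:
  u = (4 - (4)·1.1250 - (3)·0.3000) / (11) = -0.1273
  v = (10 - (1)·-0.7273 - (3)·0.3000) / (8) = 1.2284
  w = (-2 - (4)·-0.7273 - (-3)·1.1250) / (10) = 0.4284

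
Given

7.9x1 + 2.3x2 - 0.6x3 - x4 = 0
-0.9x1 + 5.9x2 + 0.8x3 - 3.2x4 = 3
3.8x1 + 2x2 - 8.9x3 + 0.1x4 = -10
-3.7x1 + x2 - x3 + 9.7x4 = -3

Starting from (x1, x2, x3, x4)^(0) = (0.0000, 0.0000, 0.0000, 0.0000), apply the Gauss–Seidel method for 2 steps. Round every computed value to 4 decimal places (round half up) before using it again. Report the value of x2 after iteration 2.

0.2009

Iteration 1:
  x1 = (0 - (2.3)·0.0000 - (-0.6)·0.0000 - (-1)·0.0000) / (7.9) = 0.0000
  x2 = (3 - (-0.9)·0.0000 - (0.8)·0.0000 - (-3.2)·0.0000) / (5.9) = 0.5085
  x3 = (-10 - (3.8)·0.0000 - (2)·0.5085 - (0.1)·0.0000) / (-8.9) = 1.2379
  x4 = (-3 - (-3.7)·0.0000 - (1)·0.5085 - (-1)·1.2379) / (9.7) = -0.2341
Iteration 2:
  x1 = (0 - (2.3)·0.5085 - (-0.6)·1.2379 - (-1)·-0.2341) / (7.9) = -0.0837
  x2 = (3 - (-0.9)·-0.0837 - (0.8)·1.2379 - (-3.2)·-0.2341) / (5.9) = 0.2009
  x3 = (-10 - (3.8)·-0.0837 - (2)·0.2009 - (0.1)·-0.2341) / (-8.9) = 1.1304
  x4 = (-3 - (-3.7)·-0.0837 - (1)·0.2009 - (-1)·1.1304) / (9.7) = -0.2454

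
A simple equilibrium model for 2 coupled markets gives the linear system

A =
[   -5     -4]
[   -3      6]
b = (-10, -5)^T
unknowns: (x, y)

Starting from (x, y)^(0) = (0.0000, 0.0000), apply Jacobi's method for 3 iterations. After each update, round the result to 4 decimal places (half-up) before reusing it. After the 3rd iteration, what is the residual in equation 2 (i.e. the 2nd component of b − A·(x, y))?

-2.4002

Iteration 1:
  x = (-10 - (-4)·0.0000) / (-5) = 2.0000
  y = (-5 - (-3)·0.0000) / (6) = -0.8333
Iteration 2:
  x = (-10 - (-4)·-0.8333) / (-5) = 2.6666
  y = (-5 - (-3)·2.0000) / (6) = 0.1667
Iteration 3:
  x = (-10 - (-4)·0.1667) / (-5) = 1.8666
  y = (-5 - (-3)·2.6666) / (6) = 0.5000
Residual b − A·x = (1.3330, -2.4002)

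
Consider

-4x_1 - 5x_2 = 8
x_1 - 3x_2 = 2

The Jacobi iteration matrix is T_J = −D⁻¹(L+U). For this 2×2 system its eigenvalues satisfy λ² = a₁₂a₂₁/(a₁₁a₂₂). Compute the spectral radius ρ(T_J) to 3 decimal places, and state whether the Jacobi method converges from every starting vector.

a₁₂a₂₁/(a₁₁a₂₂) = (-5)·(1) / ((-4)·(-3)) = -0.416667
ρ = √|-0.416667| = √0.416667 = 0.645
ρ < 1, so Jacobi converges

0.645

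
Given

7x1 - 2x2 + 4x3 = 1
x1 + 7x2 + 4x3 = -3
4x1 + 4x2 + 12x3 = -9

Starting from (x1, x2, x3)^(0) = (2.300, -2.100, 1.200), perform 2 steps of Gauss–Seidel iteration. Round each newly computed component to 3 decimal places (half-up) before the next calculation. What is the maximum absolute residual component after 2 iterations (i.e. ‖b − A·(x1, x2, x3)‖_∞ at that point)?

3.279

Iteration 1:
  x1 = (1 - (-2)·-2.100 - (4)·1.200) / (7) = -1.143
  x2 = (-3 - (1)·-1.143 - (4)·1.200) / (7) = -0.951
  x3 = (-9 - (4)·-1.143 - (4)·-0.951) / (12) = -0.052
Iteration 2:
  x1 = (1 - (-2)·-0.951 - (4)·-0.052) / (7) = -0.099
  x2 = (-3 - (1)·-0.099 - (4)·-0.052) / (7) = -0.385
  x3 = (-9 - (4)·-0.099 - (4)·-0.385) / (12) = -0.589
Residual b − A·x = (3.279, 2.150, 0.004); ∞-norm = 3.279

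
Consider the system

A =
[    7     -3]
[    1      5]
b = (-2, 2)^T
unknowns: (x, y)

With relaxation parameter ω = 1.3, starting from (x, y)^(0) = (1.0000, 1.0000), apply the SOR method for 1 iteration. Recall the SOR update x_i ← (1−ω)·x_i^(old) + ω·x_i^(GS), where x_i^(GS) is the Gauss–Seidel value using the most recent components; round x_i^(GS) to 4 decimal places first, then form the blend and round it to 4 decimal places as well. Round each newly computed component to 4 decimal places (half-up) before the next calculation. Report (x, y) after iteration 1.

Iteration 1:
  x: GS value = (-2 - (-3)·1.0000) / (7) = 0.1429;  x ← (1−ω)·1.0000 + ω·0.1429 = -0.1142
  y: GS value = (2 - (1)·-0.1142) / (5) = 0.4228;  y ← (1−ω)·1.0000 + ω·0.4228 = 0.2496

(-0.1142, 0.2496)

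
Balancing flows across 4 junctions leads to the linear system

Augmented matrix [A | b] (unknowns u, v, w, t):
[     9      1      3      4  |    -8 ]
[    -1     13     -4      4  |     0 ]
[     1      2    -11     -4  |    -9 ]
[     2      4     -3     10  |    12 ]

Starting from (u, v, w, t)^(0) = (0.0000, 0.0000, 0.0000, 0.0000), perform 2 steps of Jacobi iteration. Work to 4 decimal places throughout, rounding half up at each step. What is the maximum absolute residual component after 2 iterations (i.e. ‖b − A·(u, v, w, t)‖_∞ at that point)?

4.5671

Iteration 1:
  u = (-8 - (1)·0.0000 - (3)·0.0000 - (4)·0.0000) / (9) = -0.8889
  v = (0 - (-1)·0.0000 - (-4)·0.0000 - (4)·0.0000) / (13) = 0.0000
  w = (-9 - (1)·0.0000 - (2)·0.0000 - (-4)·0.0000) / (-11) = 0.8182
  t = (12 - (2)·0.0000 - (4)·0.0000 - (-3)·0.0000) / (10) = 1.2000
Iteration 2:
  u = (-8 - (1)·0.0000 - (3)·0.8182 - (4)·1.2000) / (9) = -1.6950
  v = (0 - (-1)·-0.8889 - (-4)·0.8182 - (4)·1.2000) / (13) = -0.1859
  w = (-9 - (1)·-0.8889 - (2)·0.0000 - (-4)·1.2000) / (-11) = 0.3010
  t = (12 - (2)·-0.8889 - (4)·0.0000 - (-3)·0.8182) / (10) = 1.6232
Residual b − A·x = (0.0451, -4.5671, 2.8706, 0.8046); ∞-norm = 4.5671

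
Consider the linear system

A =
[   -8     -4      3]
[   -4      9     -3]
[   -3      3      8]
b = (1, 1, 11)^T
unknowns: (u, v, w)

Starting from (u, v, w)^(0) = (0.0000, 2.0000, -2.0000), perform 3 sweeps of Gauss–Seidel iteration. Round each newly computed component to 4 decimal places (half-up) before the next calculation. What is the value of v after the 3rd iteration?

0.5402

Iteration 1:
  u = (1 - (-4)·2.0000 - (3)·-2.0000) / (-8) = -1.8750
  v = (1 - (-4)·-1.8750 - (-3)·-2.0000) / (9) = -1.3889
  w = (11 - (-3)·-1.8750 - (3)·-1.3889) / (8) = 1.1927
Iteration 2:
  u = (1 - (-4)·-1.3889 - (3)·1.1927) / (-8) = 1.0167
  v = (1 - (-4)·1.0167 - (-3)·1.1927) / (9) = 0.9605
  w = (11 - (-3)·1.0167 - (3)·0.9605) / (8) = 1.3961
Iteration 3:
  u = (1 - (-4)·0.9605 - (3)·1.3961) / (-8) = -0.0817
  v = (1 - (-4)·-0.0817 - (-3)·1.3961) / (9) = 0.5402
  w = (11 - (-3)·-0.0817 - (3)·0.5402) / (8) = 1.1418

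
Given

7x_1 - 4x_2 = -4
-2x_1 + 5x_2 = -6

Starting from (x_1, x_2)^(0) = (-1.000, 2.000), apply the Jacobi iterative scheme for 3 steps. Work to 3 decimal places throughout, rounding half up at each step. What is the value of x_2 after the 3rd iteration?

Iteration 1:
  x_1 = (-4 - (-4)·2.000) / (7) = 0.571
  x_2 = (-6 - (-2)·-1.000) / (5) = -1.600
Iteration 2:
  x_1 = (-4 - (-4)·-1.600) / (7) = -1.486
  x_2 = (-6 - (-2)·0.571) / (5) = -0.972
Iteration 3:
  x_1 = (-4 - (-4)·-0.972) / (7) = -1.127
  x_2 = (-6 - (-2)·-1.486) / (5) = -1.794

-1.794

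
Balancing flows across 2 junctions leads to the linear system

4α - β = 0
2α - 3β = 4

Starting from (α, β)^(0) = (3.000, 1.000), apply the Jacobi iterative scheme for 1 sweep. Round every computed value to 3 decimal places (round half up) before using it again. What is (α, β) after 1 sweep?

(0.250, 0.667)

Iteration 1:
  α = (0 - (-1)·1.000) / (4) = 0.250
  β = (4 - (2)·3.000) / (-3) = 0.667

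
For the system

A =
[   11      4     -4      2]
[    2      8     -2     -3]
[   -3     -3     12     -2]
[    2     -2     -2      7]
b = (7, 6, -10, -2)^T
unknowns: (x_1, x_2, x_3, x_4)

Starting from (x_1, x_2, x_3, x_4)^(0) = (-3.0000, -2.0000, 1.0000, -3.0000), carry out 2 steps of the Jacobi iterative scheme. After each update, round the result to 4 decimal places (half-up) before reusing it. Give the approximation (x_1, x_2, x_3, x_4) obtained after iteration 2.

(-0.5822, -0.3569, -0.0613, -1.4946)

Iteration 1:
  x_1 = (7 - (4)·-2.0000 - (-4)·1.0000 - (2)·-3.0000) / (11) = 2.2727
  x_2 = (6 - (2)·-3.0000 - (-2)·1.0000 - (-3)·-3.0000) / (8) = 0.6250
  x_3 = (-10 - (-3)·-3.0000 - (-3)·-2.0000 - (-2)·-3.0000) / (12) = -2.5833
  x_4 = (-2 - (2)·-3.0000 - (-2)·-2.0000 - (-2)·1.0000) / (7) = 0.2857
Iteration 2:
  x_1 = (7 - (4)·0.6250 - (-4)·-2.5833 - (2)·0.2857) / (11) = -0.5822
  x_2 = (6 - (2)·2.2727 - (-2)·-2.5833 - (-3)·0.2857) / (8) = -0.3569
  x_3 = (-10 - (-3)·2.2727 - (-3)·0.6250 - (-2)·0.2857) / (12) = -0.0613
  x_4 = (-2 - (2)·2.2727 - (-2)·0.6250 - (-2)·-2.5833) / (7) = -1.4946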